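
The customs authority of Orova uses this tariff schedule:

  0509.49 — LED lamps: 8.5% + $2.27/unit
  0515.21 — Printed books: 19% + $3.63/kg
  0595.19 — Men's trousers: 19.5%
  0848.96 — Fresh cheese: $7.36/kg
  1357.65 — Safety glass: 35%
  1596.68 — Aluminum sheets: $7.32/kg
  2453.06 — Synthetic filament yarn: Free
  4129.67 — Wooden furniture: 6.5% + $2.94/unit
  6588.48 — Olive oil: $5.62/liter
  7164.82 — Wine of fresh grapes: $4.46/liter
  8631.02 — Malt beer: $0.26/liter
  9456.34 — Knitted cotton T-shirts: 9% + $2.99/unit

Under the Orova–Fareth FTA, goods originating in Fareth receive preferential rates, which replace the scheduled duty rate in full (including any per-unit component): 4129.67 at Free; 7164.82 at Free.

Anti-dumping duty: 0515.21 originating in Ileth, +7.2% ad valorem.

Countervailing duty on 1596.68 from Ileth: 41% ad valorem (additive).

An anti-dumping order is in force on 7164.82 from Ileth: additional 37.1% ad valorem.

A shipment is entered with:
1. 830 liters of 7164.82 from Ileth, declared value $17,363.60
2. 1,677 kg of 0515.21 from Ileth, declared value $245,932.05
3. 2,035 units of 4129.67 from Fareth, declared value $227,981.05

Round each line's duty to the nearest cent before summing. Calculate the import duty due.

Line 1 (7164.82, Ileth, 830 liters, $17,363.60):
Base rate for 7164.82 is $4.46/liter.
7164.82 has an FTA preferential rate, but origin Ileth is not Fareth; base rate stands.
Additional duty on 7164.82 from Ileth: +37.1% ad valorem. Applied ad valorem rate = 37.1%.
Duty = $17,363.60 × 37.1% + 830 × $4.46 = $10,143.70.
Line 2 (0515.21, Ileth, 1,677 kg, $245,932.05):
Base rate for 0515.21 is 19% + $3.63/kg.
Additional duty on 0515.21 from Ileth: +7.2%. Applied ad valorem rate: 19% + 7.2% = 26.2%.
Duty = $245,932.05 × 26.2% + 1,677 × $3.63 = $70,521.71.
Line 3 (4129.67, Fareth, 2,035 units, $227,981.05):
Base rate for 4129.67 is 6.5% + $2.94/unit.
Origin Fareth qualifies under the Orova–Fareth agreement and 4129.67 is covered: preferential rate Free applies instead.
Duty = $227,981.05 × 0% = $0.00.
Total = $10,143.70 + $70,521.71 + $0.00 = $80,665.41.

$80,665.41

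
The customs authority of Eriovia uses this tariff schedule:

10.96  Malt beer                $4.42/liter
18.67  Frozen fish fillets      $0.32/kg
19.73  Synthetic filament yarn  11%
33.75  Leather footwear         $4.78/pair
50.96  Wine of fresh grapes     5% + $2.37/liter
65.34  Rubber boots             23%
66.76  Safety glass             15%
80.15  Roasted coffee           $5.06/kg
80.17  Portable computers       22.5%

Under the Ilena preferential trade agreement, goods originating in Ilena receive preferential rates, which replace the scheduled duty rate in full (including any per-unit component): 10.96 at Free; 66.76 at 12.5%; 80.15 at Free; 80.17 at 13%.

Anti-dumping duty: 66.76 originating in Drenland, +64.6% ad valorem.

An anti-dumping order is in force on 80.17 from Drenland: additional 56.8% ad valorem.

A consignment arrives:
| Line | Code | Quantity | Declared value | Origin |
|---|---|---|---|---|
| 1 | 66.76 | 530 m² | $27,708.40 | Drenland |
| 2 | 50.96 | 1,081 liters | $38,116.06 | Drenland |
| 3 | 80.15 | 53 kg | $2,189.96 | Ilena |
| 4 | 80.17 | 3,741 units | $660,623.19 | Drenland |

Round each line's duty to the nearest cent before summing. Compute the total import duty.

Line 1 (66.76, Drenland, 530 m², $27,708.40):
Base rate for 66.76 is 15%.
66.76 has an FTA preferential rate, but origin Drenland is not Ilena; base rate stands.
Additional duty on 66.76 from Drenland: +64.6%. Applied ad valorem rate: 15% + 64.6% = 79.6%.
Duty = $27,708.40 × 79.6% = $22,055.89.
Line 2 (50.96, Drenland, 1,081 liters, $38,116.06):
Base rate for 50.96 is 5% + $2.37/liter.
Duty = $38,116.06 × 5% + 1,081 × $2.37 = $4,467.77.
Line 3 (80.15, Ilena, 53 kg, $2,189.96):
Base rate for 80.15 is $5.06/kg.
Origin Ilena qualifies under the Eriovia–Ilena agreement and 80.15 is covered: preferential rate Free applies instead.
Duty = $2,189.96 × 0% = $0.00.
Line 4 (80.17, Drenland, 3,741 units, $660,623.19):
Base rate for 80.17 is 22.5%.
80.17 has an FTA preferential rate, but origin Drenland is not Ilena; base rate stands.
Additional duty on 80.17 from Drenland: +56.8%. Applied ad valorem rate: 22.5% + 56.8% = 79.3%.
Duty = $660,623.19 × 79.3% = $523,874.19.
Total = $22,055.89 + $4,467.77 + $0.00 + $523,874.19 = $550,397.85.

$550,397.85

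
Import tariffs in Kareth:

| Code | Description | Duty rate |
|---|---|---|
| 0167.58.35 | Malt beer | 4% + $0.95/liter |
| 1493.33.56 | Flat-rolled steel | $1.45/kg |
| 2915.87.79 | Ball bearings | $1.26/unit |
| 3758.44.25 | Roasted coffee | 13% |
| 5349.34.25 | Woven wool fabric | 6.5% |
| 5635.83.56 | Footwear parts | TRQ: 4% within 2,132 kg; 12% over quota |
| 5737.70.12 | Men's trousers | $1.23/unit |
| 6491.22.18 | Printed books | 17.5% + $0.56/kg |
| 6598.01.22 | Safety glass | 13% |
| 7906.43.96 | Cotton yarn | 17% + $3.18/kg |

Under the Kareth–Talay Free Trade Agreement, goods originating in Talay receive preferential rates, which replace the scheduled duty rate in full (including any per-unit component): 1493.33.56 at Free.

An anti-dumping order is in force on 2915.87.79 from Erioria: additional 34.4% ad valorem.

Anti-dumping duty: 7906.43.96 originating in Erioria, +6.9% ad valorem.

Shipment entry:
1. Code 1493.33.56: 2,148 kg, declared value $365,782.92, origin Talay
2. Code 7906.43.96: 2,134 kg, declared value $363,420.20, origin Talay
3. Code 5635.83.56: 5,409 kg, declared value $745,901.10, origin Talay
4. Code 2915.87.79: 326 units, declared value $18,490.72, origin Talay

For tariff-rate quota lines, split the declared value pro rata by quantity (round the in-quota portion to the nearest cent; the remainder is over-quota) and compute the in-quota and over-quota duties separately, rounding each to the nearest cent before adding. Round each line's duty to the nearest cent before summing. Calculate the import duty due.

Line 1 (1493.33.56, Talay, 2,148 kg, $365,782.92):
Base rate for 1493.33.56 is $1.45/kg.
Origin Talay qualifies under the Kareth–Talay agreement and 1493.33.56 is covered: preferential rate Free applies instead.
Duty = $365,782.92 × 0% = $0.00.
Line 2 (7906.43.96, Talay, 2,134 kg, $363,420.20):
Base rate for 7906.43.96 is 17% + $3.18/kg.
Origin Talay is the FTA partner but 7906.43.96 is not on the preference list; base rate stands.
The additional-duty order on 7906.43.96 targets Erioria, not Talay; it does not apply.
Duty = $363,420.20 × 17% + 2,134 × $3.18 = $68,567.55.
Line 3 (5635.83.56, Talay, 5,409 kg, $745,901.10):
Code 5635.83.56 is under a tariff-rate quota (threshold 2,132 kg). In-quota: 2,132 kg at 4%; over-quota: 3,277 kg at 12%.
Pro-rata value split: in-quota = $745,901.10 × 2,132/5,409 = $294,002.80; over-quota = $745,901.10 − $294,002.80 = $451,898.30.
In-quota duty = $294,002.80 × 4% = $11,760.11. Over-quota duty = $451,898.30 × 12% = $54,227.80.
Line duty = $11,760.11 + $54,227.80 = $65,987.91.
Line 4 (2915.87.79, Talay, 326 units, $18,490.72):
Base rate for 2915.87.79 is $1.26/unit.
Origin Talay is the FTA partner but 2915.87.79 is not on the preference list; base rate stands.
The additional-duty order on 2915.87.79 targets Erioria, not Talay; it does not apply.
Duty = 326 × $1.26 = $410.76.
Total = $0.00 + $68,567.55 + $65,987.91 + $410.76 = $134,966.22.

$134,966.22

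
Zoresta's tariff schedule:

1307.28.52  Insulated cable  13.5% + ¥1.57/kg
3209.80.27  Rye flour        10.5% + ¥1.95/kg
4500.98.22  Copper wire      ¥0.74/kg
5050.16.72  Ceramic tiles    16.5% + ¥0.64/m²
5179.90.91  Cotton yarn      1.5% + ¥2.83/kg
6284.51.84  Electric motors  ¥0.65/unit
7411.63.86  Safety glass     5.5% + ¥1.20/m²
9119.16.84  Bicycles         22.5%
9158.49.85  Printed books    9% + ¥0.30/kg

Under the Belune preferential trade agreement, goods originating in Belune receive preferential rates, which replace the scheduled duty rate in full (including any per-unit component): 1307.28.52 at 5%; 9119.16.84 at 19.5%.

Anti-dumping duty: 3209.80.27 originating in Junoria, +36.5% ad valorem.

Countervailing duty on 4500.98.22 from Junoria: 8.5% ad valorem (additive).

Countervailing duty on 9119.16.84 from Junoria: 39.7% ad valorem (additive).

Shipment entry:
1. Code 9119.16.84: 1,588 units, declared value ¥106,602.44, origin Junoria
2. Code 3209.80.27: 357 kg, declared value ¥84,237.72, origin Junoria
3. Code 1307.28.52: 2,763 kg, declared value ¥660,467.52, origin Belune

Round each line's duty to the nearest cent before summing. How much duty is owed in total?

¥139,617.98

Line 1 (9119.16.84, Junoria, 1,588 units, ¥106,602.44):
Base rate for 9119.16.84 is 22.5%.
9119.16.84 has an FTA preferential rate, but origin Junoria is not Belune; base rate stands.
Additional duty on 9119.16.84 from Junoria: +39.7%. Applied ad valorem rate: 22.5% + 39.7% = 62.2%.
Duty = ¥106,602.44 × 62.2% = ¥66,306.72.
Line 2 (3209.80.27, Junoria, 357 kg, ¥84,237.72):
Base rate for 3209.80.27 is 10.5% + ¥1.95/kg.
Additional duty on 3209.80.27 from Junoria: +36.5%. Applied ad valorem rate: 10.5% + 36.5% = 47%.
Duty = ¥84,237.72 × 47% + 357 × ¥1.95 = ¥40,287.88.
Line 3 (1307.28.52, Belune, 2,763 kg, ¥660,467.52):
Base rate for 1307.28.52 is 13.5% + ¥1.57/kg.
Origin Belune qualifies under the Zoresta–Belune agreement and 1307.28.52 is covered: preferential rate 5% applies instead.
Duty = ¥660,467.52 × 5% = ¥33,023.38.
Total = ¥66,306.72 + ¥40,287.88 + ¥33,023.38 = ¥139,617.98.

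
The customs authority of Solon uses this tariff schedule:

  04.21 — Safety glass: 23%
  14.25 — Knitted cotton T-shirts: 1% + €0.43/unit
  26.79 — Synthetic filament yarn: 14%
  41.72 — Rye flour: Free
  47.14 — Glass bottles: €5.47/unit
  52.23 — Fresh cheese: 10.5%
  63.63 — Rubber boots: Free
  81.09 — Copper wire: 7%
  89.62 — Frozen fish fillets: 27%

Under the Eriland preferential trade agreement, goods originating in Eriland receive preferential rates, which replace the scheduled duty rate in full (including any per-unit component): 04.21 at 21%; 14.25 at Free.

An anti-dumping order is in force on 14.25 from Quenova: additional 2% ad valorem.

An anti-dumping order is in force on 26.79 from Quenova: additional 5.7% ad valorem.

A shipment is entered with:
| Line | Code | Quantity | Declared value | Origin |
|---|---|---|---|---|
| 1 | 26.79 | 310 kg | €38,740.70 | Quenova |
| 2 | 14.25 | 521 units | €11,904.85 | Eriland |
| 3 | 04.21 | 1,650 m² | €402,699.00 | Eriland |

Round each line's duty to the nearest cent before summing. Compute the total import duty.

Line 1 (26.79, Quenova, 310 kg, €38,740.70):
Base rate for 26.79 is 14%.
Additional duty on 26.79 from Quenova: +5.7%. Applied ad valorem rate: 14% + 5.7% = 19.7%.
Duty = €38,740.70 × 19.7% = €7,631.92.
Line 2 (14.25, Eriland, 521 units, €11,904.85):
Base rate for 14.25 is 1% + €0.43/unit.
Origin Eriland qualifies under the Solon–Eriland agreement and 14.25 is covered: preferential rate Free applies instead.
The additional-duty order on 14.25 targets Quenova, not Eriland; it does not apply.
Duty = €11,904.85 × 0% = €0.00.
Line 3 (04.21, Eriland, 1,650 m², €402,699.00):
Base rate for 04.21 is 23%.
Origin Eriland qualifies under the Solon–Eriland agreement and 04.21 is covered: preferential rate 21% applies instead.
Duty = €402,699.00 × 21% = €84,566.79.
Total = €7,631.92 + €0.00 + €84,566.79 = €92,198.71.

€92,198.71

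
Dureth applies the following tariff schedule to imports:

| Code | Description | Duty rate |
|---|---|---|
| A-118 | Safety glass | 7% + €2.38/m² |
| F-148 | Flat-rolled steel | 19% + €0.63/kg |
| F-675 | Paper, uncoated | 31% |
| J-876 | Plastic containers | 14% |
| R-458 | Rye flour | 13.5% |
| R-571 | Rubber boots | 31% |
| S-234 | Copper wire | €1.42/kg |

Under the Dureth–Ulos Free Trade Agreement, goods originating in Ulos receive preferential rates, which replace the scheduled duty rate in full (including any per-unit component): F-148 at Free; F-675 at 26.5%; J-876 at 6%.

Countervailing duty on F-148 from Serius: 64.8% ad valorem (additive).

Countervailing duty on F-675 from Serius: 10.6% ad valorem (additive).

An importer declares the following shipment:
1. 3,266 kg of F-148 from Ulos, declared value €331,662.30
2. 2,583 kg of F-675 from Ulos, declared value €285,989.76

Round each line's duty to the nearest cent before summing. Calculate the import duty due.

Line 1 (F-148, Ulos, 3,266 kg, €331,662.30):
Base rate for F-148 is 19% + €0.63/kg.
Origin Ulos qualifies under the Dureth–Ulos agreement and F-148 is covered: preferential rate Free applies instead.
The additional-duty order on F-148 targets Serius, not Ulos; it does not apply.
Duty = €331,662.30 × 0% = €0.00.
Line 2 (F-675, Ulos, 2,583 kg, €285,989.76):
Base rate for F-675 is 31%.
Origin Ulos qualifies under the Dureth–Ulos agreement and F-675 is covered: preferential rate 26.5% applies instead.
The additional-duty order on F-675 targets Serius, not Ulos; it does not apply.
Duty = €285,989.76 × 26.5% = €75,787.29.
Total = €0.00 + €75,787.29 = €75,787.29.

€75,787.29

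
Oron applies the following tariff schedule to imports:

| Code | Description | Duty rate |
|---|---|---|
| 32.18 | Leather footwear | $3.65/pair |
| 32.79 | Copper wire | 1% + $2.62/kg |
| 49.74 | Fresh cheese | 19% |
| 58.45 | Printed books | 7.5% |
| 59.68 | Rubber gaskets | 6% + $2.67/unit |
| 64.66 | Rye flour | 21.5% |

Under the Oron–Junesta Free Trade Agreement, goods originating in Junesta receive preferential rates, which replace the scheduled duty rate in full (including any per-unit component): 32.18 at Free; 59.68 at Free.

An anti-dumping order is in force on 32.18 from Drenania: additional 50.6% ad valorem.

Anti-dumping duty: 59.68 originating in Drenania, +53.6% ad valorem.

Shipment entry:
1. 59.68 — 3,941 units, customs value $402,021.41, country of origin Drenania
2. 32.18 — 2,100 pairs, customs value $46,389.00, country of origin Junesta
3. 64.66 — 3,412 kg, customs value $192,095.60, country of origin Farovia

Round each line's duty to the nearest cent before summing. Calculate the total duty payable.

Line 1 (59.68, Drenania, 3,941 units, $402,021.41):
Base rate for 59.68 is 6% + $2.67/unit.
59.68 has an FTA preferential rate, but origin Drenania is not Junesta; base rate stands.
Additional duty on 59.68 from Drenania: +53.6%. Applied ad valorem rate: 6% + 53.6% = 59.6%.
Duty = $402,021.41 × 59.6% + 3,941 × $2.67 = $250,127.23.
Line 2 (32.18, Junesta, 2,100 pairs, $46,389.00):
Base rate for 32.18 is $3.65/pair.
Origin Junesta qualifies under the Oron–Junesta agreement and 32.18 is covered: preferential rate Free applies instead.
The additional-duty order on 32.18 targets Drenania, not Junesta; it does not apply.
Duty = $46,389.00 × 0% = $0.00.
Line 3 (64.66, Farovia, 3,412 kg, $192,095.60):
Base rate for 64.66 is 21.5%.
Duty = $192,095.60 × 21.5% = $41,300.55.
Total = $250,127.23 + $0.00 + $41,300.55 = $291,427.78.

$291,427.78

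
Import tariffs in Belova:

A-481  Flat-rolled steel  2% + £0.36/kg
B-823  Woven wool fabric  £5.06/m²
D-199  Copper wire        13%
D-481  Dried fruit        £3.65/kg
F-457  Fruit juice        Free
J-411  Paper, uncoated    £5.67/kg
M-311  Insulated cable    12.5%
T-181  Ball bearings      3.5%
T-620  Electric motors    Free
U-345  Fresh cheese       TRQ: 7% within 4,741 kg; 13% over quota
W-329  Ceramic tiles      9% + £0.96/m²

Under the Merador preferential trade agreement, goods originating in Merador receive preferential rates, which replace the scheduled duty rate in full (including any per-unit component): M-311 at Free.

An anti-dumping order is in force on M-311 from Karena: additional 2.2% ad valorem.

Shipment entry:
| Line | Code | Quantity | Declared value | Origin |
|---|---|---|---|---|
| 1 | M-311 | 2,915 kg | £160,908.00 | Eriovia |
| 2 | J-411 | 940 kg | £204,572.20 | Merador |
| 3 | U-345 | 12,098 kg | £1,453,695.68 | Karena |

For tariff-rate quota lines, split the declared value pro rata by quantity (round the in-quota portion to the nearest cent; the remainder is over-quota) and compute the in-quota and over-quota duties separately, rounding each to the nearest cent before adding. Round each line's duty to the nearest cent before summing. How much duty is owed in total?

Line 1 (M-311, Eriovia, 2,915 kg, £160,908.00):
Base rate for M-311 is 12.5%.
M-311 has an FTA preferential rate, but origin Eriovia is not Merador; base rate stands.
The additional-duty order on M-311 targets Karena, not Eriovia; it does not apply.
Duty = £160,908.00 × 12.5% = £20,113.50.
Line 2 (J-411, Merador, 940 kg, £204,572.20):
Base rate for J-411 is £5.67/kg.
Origin Merador is the FTA partner but J-411 is not on the preference list; base rate stands.
Duty = 940 × £5.67 = £5,329.80.
Line 3 (U-345, Karena, 12,098 kg, £1,453,695.68):
Code U-345 is under a tariff-rate quota (threshold 4,741 kg). In-quota: 4,741 kg at 7%; over-quota: 7,357 kg at 13%.
Pro-rata value split: in-quota = £1,453,695.68 × 4,741/12,098 = £569,678.56; over-quota = £1,453,695.68 − £569,678.56 = £884,017.12.
In-quota duty = £569,678.56 × 7% = £39,877.50. Over-quota duty = £884,017.12 × 13% = £114,922.23.
Line duty = £39,877.50 + £114,922.23 = £154,799.73.
Total = £20,113.50 + £5,329.80 + £154,799.73 = £180,243.03.

£180,243.03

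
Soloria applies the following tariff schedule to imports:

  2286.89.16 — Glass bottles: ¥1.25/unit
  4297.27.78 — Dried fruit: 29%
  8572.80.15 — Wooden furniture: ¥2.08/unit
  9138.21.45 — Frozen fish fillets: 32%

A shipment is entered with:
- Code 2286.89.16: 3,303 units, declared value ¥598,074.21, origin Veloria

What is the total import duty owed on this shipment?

Line 1 (2286.89.16, Veloria, 3,303 units, ¥598,074.21):
Base rate for 2286.89.16 is ¥1.25/unit.
Duty = 3,303 × ¥1.25 = ¥4,128.75.

¥4,128.75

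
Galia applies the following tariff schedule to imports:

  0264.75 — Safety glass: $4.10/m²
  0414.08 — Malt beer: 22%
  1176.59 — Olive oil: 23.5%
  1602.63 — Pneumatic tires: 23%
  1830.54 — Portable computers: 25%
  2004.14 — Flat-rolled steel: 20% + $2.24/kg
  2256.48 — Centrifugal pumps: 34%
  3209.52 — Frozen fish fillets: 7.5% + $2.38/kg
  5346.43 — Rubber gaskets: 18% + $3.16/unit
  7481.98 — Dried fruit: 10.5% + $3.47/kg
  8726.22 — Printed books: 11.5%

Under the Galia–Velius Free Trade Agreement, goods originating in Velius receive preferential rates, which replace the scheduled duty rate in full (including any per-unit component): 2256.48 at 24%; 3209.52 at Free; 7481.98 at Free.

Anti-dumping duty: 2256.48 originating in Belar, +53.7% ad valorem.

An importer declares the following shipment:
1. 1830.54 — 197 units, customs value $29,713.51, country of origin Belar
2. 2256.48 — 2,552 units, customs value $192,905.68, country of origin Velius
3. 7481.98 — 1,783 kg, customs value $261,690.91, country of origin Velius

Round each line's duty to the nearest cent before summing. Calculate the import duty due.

$53,725.74

Line 1 (1830.54, Belar, 197 units, $29,713.51):
Base rate for 1830.54 is 25%.
Duty = $29,713.51 × 25% = $7,428.38.
Line 2 (2256.48, Velius, 2,552 units, $192,905.68):
Base rate for 2256.48 is 34%.
Origin Velius qualifies under the Galia–Velius agreement and 2256.48 is covered: preferential rate 24% applies instead.
The additional-duty order on 2256.48 targets Belar, not Velius; it does not apply.
Duty = $192,905.68 × 24% = $46,297.36.
Line 3 (7481.98, Velius, 1,783 kg, $261,690.91):
Base rate for 7481.98 is 10.5% + $3.47/kg.
Origin Velius qualifies under the Galia–Velius agreement and 7481.98 is covered: preferential rate Free applies instead.
Duty = $261,690.91 × 0% = $0.00.
Total = $7,428.38 + $46,297.36 + $0.00 = $53,725.74.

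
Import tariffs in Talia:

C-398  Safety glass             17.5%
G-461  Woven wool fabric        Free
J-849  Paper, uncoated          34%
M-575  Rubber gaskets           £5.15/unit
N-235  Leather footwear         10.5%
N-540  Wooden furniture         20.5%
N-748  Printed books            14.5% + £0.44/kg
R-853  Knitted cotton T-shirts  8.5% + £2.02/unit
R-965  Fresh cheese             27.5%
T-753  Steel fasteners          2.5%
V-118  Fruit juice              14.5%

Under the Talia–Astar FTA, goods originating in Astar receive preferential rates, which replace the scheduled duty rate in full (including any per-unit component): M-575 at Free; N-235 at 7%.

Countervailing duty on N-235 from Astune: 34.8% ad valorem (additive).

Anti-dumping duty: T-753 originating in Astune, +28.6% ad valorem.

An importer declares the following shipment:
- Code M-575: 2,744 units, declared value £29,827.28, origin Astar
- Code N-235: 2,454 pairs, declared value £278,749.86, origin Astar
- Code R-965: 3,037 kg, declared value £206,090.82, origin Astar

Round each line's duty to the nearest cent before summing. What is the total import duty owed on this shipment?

£76,187.47

Line 1 (M-575, Astar, 2,744 units, £29,827.28):
Base rate for M-575 is £5.15/unit.
Origin Astar qualifies under the Talia–Astar agreement and M-575 is covered: preferential rate Free applies instead.
Duty = £29,827.28 × 0% = £0.00.
Line 2 (N-235, Astar, 2,454 pairs, £278,749.86):
Base rate for N-235 is 10.5%.
Origin Astar qualifies under the Talia–Astar agreement and N-235 is covered: preferential rate 7% applies instead.
The additional-duty order on N-235 targets Astune, not Astar; it does not apply.
Duty = £278,749.86 × 7% = £19,512.49.
Line 3 (R-965, Astar, 3,037 kg, £206,090.82):
Base rate for R-965 is 27.5%.
Origin Astar is the FTA partner but R-965 is not on the preference list; base rate stands.
Duty = £206,090.82 × 27.5% = £56,674.98.
Total = £0.00 + £19,512.49 + £56,674.98 = £76,187.47.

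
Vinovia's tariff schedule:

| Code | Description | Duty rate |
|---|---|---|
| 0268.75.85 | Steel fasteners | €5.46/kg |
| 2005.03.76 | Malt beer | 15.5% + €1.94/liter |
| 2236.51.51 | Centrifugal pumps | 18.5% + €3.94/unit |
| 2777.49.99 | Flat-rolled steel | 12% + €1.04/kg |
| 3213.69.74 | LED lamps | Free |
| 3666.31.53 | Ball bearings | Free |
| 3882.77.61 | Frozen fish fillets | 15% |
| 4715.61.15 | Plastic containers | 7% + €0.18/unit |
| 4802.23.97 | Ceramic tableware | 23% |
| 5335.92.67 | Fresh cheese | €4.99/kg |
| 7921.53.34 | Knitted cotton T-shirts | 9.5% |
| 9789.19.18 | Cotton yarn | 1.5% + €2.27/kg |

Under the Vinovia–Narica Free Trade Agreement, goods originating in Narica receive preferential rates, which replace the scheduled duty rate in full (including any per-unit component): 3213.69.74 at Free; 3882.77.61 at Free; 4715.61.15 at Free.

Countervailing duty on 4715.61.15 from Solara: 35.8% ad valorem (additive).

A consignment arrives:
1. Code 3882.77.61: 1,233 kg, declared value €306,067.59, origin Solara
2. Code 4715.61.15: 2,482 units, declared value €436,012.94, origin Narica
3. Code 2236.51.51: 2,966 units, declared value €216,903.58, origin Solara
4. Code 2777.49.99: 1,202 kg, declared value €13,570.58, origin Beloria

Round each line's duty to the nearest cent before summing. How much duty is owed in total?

€100,601.89

Line 1 (3882.77.61, Solara, 1,233 kg, €306,067.59):
Base rate for 3882.77.61 is 15%.
3882.77.61 has an FTA preferential rate, but origin Solara is not Narica; base rate stands.
Duty = €306,067.59 × 15% = €45,910.14.
Line 2 (4715.61.15, Narica, 2,482 units, €436,012.94):
Base rate for 4715.61.15 is 7% + €0.18/unit.
Origin Narica qualifies under the Vinovia–Narica agreement and 4715.61.15 is covered: preferential rate Free applies instead.
The additional-duty order on 4715.61.15 targets Solara, not Narica; it does not apply.
Duty = €436,012.94 × 0% = €0.00.
Line 3 (2236.51.51, Solara, 2,966 units, €216,903.58):
Base rate for 2236.51.51 is 18.5% + €3.94/unit.
Duty = €216,903.58 × 18.5% + 2,966 × €3.94 = €51,813.20.
Line 4 (2777.49.99, Beloria, 1,202 kg, €13,570.58):
Base rate for 2777.49.99 is 12% + €1.04/kg.
Duty = €13,570.58 × 12% + 1,202 × €1.04 = €2,878.55.
Total = €45,910.14 + €0.00 + €51,813.20 + €2,878.55 = €100,601.89.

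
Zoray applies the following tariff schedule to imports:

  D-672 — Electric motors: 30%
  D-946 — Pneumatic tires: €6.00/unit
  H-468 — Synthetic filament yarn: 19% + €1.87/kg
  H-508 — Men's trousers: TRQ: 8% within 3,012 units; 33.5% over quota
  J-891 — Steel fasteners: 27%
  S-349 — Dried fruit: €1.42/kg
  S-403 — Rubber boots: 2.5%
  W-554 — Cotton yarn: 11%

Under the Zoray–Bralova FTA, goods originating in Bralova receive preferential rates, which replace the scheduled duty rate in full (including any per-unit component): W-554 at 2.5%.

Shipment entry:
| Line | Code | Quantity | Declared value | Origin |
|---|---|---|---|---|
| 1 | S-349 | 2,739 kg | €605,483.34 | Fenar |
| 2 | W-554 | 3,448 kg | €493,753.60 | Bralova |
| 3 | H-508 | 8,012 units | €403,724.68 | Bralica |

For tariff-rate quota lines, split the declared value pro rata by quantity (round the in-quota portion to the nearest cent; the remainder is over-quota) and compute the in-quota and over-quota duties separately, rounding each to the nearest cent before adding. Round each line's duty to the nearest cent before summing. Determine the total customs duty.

Line 1 (S-349, Fenar, 2,739 kg, €605,483.34):
Base rate for S-349 is €1.42/kg.
Duty = 2,739 × €1.42 = €3,889.38.
Line 2 (W-554, Bralova, 3,448 kg, €493,753.60):
Base rate for W-554 is 11%.
Origin Bralova qualifies under the Zoray–Bralova agreement and W-554 is covered: preferential rate 2.5% applies instead.
Duty = €493,753.60 × 2.5% = €12,343.84.
Line 3 (H-508, Bralica, 8,012 units, €403,724.68):
Code H-508 is under a tariff-rate quota (threshold 3,012 units). In-quota: 3,012 units at 8%; over-quota: 5,000 units at 33.5%.
Pro-rata value split: in-quota = €403,724.68 × 3,012/8,012 = €151,774.68; over-quota = €403,724.68 − €151,774.68 = €251,950.00.
In-quota duty = €151,774.68 × 8% = €12,141.97. Over-quota duty = €251,950.00 × 33.5% = €84,403.25.
Line duty = €12,141.97 + €84,403.25 = €96,545.22.
Total = €3,889.38 + €12,343.84 + €96,545.22 = €112,778.44.

€112,778.44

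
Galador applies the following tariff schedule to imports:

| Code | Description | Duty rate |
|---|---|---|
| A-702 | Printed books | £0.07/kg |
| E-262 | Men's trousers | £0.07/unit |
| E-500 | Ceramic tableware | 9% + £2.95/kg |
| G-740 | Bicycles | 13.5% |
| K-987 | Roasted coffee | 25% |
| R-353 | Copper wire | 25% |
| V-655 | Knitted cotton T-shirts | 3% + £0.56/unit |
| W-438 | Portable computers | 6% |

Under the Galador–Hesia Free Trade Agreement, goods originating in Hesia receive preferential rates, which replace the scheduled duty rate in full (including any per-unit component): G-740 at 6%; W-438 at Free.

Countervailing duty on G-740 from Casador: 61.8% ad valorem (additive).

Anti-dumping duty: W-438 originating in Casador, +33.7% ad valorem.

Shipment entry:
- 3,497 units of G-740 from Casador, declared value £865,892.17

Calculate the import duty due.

£652,016.80

Line 1 (G-740, Casador, 3,497 units, £865,892.17):
Base rate for G-740 is 13.5%.
G-740 has an FTA preferential rate, but origin Casador is not Hesia; base rate stands.
Additional duty on G-740 from Casador: +61.8%. Applied ad valorem rate: 13.5% + 61.8% = 75.3%.
Duty = £865,892.17 × 75.3% = £652,016.80.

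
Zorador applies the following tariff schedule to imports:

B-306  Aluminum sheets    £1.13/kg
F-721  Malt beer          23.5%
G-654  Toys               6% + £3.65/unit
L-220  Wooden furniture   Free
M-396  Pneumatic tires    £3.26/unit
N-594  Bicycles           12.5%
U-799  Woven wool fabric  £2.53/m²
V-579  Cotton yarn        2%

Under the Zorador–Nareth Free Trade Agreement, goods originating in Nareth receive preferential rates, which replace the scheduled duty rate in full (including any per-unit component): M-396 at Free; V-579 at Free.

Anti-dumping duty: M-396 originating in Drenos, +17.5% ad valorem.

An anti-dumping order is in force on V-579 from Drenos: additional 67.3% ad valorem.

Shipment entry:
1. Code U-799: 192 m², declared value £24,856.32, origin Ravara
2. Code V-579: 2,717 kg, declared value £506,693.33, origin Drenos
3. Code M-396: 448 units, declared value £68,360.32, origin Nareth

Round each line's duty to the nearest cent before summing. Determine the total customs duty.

Line 1 (U-799, Ravara, 192 m², £24,856.32):
Base rate for U-799 is £2.53/m².
Duty = 192 × £2.53 = £485.76.
Line 2 (V-579, Drenos, 2,717 kg, £506,693.33):
Base rate for V-579 is 2%.
V-579 has an FTA preferential rate, but origin Drenos is not Nareth; base rate stands.
Additional duty on V-579 from Drenos: +67.3%. Applied ad valorem rate: 2% + 67.3% = 69.3%.
Duty = £506,693.33 × 69.3% = £351,138.48.
Line 3 (M-396, Nareth, 448 units, £68,360.32):
Base rate for M-396 is £3.26/unit.
Origin Nareth qualifies under the Zorador–Nareth agreement and M-396 is covered: preferential rate Free applies instead.
The additional-duty order on M-396 targets Drenos, not Nareth; it does not apply.
Duty = £68,360.32 × 0% = £0.00.
Total = £485.76 + £351,138.48 + £0.00 = £351,624.24.

£351,624.24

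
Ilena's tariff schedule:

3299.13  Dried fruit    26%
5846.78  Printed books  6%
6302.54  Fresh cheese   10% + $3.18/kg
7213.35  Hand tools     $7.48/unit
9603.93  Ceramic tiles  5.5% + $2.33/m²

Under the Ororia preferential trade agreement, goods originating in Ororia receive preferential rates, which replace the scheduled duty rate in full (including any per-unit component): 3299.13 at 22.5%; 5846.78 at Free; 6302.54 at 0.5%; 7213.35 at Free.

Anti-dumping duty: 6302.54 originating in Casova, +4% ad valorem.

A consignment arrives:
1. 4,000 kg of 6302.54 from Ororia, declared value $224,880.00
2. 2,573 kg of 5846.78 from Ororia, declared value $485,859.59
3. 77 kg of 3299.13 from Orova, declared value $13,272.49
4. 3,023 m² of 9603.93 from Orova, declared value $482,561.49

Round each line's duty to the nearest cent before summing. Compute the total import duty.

$38,159.72

Line 1 (6302.54, Ororia, 4,000 kg, $224,880.00):
Base rate for 6302.54 is 10% + $3.18/kg.
Origin Ororia qualifies under the Ilena–Ororia agreement and 6302.54 is covered: preferential rate 0.5% applies instead.
The additional-duty order on 6302.54 targets Casova, not Ororia; it does not apply.
Duty = $224,880.00 × 0.5% = $1,124.40.
Line 2 (5846.78, Ororia, 2,573 kg, $485,859.59):
Base rate for 5846.78 is 6%.
Origin Ororia qualifies under the Ilena–Ororia agreement and 5846.78 is covered: preferential rate Free applies instead.
Duty = $485,859.59 × 0% = $0.00.
Line 3 (3299.13, Orova, 77 kg, $13,272.49):
Base rate for 3299.13 is 26%.
3299.13 has an FTA preferential rate, but origin Orova is not Ororia; base rate stands.
Duty = $13,272.49 × 26% = $3,450.85.
Line 4 (9603.93, Orova, 3,023 m², $482,561.49):
Base rate for 9603.93 is 5.5% + $2.33/m².
Duty = $482,561.49 × 5.5% + 3,023 × $2.33 = $33,584.47.
Total = $1,124.40 + $0.00 + $3,450.85 + $33,584.47 = $38,159.72.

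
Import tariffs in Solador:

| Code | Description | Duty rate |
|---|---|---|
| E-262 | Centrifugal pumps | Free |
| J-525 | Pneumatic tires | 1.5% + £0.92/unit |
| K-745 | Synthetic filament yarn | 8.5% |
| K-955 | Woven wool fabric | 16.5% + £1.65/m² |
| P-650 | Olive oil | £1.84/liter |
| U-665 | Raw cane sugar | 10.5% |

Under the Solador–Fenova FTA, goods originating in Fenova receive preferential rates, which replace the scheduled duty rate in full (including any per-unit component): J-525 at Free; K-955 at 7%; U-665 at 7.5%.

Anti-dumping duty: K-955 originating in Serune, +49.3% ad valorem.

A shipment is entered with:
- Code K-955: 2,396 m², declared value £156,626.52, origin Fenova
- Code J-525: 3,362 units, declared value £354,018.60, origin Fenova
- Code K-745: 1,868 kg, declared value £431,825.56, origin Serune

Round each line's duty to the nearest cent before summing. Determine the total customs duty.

£47,669.03

Line 1 (K-955, Fenova, 2,396 m², £156,626.52):
Base rate for K-955 is 16.5% + £1.65/m².
Origin Fenova qualifies under the Solador–Fenova agreement and K-955 is covered: preferential rate 7% applies instead.
The additional-duty order on K-955 targets Serune, not Fenova; it does not apply.
Duty = £156,626.52 × 7% = £10,963.86.
Line 2 (J-525, Fenova, 3,362 units, £354,018.60):
Base rate for J-525 is 1.5% + £0.92/unit.
Origin Fenova qualifies under the Solador–Fenova agreement and J-525 is covered: preferential rate Free applies instead.
Duty = £354,018.60 × 0% = £0.00.
Line 3 (K-745, Serune, 1,868 kg, £431,825.56):
Base rate for K-745 is 8.5%.
Duty = £431,825.56 × 8.5% = £36,705.17.
Total = £10,963.86 + £0.00 + £36,705.17 = £47,669.03.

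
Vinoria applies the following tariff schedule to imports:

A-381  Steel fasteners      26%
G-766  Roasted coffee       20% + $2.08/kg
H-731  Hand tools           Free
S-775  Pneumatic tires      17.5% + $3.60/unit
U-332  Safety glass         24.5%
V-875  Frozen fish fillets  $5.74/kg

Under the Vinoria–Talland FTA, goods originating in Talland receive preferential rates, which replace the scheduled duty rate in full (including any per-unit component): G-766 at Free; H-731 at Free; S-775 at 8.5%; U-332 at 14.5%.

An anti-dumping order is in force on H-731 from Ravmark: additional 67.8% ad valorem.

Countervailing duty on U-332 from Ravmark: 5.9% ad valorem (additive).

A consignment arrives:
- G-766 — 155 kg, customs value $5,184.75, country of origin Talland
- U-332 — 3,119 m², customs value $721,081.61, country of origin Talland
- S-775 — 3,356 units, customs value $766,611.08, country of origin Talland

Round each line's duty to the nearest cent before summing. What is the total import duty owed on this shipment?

$169,718.77

Line 1 (G-766, Talland, 155 kg, $5,184.75):
Base rate for G-766 is 20% + $2.08/kg.
Origin Talland qualifies under the Vinoria–Talland agreement and G-766 is covered: preferential rate Free applies instead.
Duty = $5,184.75 × 0% = $0.00.
Line 2 (U-332, Talland, 3,119 m², $721,081.61):
Base rate for U-332 is 24.5%.
Origin Talland qualifies under the Vinoria–Talland agreement and U-332 is covered: preferential rate 14.5% applies instead.
The additional-duty order on U-332 targets Ravmark, not Talland; it does not apply.
Duty = $721,081.61 × 14.5% = $104,556.83.
Line 3 (S-775, Talland, 3,356 units, $766,611.08):
Base rate for S-775 is 17.5% + $3.60/unit.
Origin Talland qualifies under the Vinoria–Talland agreement and S-775 is covered: preferential rate 8.5% applies instead.
Duty = $766,611.08 × 8.5% = $65,161.94.
Total = $0.00 + $104,556.83 + $65,161.94 = $169,718.77.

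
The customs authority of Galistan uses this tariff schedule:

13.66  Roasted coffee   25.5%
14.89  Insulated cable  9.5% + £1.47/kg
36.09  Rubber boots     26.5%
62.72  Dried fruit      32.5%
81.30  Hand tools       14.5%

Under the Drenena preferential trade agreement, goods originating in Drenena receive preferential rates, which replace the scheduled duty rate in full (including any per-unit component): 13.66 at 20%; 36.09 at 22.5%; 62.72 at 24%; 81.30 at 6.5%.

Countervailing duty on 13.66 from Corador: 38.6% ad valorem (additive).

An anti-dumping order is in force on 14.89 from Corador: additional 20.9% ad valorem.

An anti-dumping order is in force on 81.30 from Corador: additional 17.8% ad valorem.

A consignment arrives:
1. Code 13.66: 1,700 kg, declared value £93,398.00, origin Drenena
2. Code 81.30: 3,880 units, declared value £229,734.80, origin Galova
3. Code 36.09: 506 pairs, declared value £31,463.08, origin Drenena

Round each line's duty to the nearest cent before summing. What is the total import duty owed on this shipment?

£59,070.34

Line 1 (13.66, Drenena, 1,700 kg, £93,398.00):
Base rate for 13.66 is 25.5%.
Origin Drenena qualifies under the Galistan–Drenena agreement and 13.66 is covered: preferential rate 20% applies instead.
The additional-duty order on 13.66 targets Corador, not Drenena; it does not apply.
Duty = £93,398.00 × 20% = £18,679.60.
Line 2 (81.30, Galova, 3,880 units, £229,734.80):
Base rate for 81.30 is 14.5%.
81.30 has an FTA preferential rate, but origin Galova is not Drenena; base rate stands.
The additional-duty order on 81.30 targets Corador, not Galova; it does not apply.
Duty = £229,734.80 × 14.5% = £33,311.55.
Line 3 (36.09, Drenena, 506 pairs, £31,463.08):
Base rate for 36.09 is 26.5%.
Origin Drenena qualifies under the Galistan–Drenena agreement and 36.09 is covered: preferential rate 22.5% applies instead.
Duty = £31,463.08 × 22.5% = £7,079.19.
Total = £18,679.60 + £33,311.55 + £7,079.19 = £59,070.34.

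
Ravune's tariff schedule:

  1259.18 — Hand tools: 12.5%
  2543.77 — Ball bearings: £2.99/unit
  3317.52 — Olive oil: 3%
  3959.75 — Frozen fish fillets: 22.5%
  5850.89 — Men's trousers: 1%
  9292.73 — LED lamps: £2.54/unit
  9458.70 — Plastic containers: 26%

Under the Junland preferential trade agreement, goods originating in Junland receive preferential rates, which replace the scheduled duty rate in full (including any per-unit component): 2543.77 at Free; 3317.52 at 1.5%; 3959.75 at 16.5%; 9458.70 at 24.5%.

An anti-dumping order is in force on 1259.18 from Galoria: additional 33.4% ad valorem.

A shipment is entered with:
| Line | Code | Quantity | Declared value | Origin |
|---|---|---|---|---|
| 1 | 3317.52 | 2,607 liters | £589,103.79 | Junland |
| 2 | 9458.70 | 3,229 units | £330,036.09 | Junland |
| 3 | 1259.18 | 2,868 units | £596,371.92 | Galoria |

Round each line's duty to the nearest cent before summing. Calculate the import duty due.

Line 1 (3317.52, Junland, 2,607 liters, £589,103.79):
Base rate for 3317.52 is 3%.
Origin Junland qualifies under the Ravune–Junland agreement and 3317.52 is covered: preferential rate 1.5% applies instead.
Duty = £589,103.79 × 1.5% = £8,836.56.
Line 2 (9458.70, Junland, 3,229 units, £330,036.09):
Base rate for 9458.70 is 26%.
Origin Junland qualifies under the Ravune–Junland agreement and 9458.70 is covered: preferential rate 24.5% applies instead.
Duty = £330,036.09 × 24.5% = £80,858.84.
Line 3 (1259.18, Galoria, 2,868 units, £596,371.92):
Base rate for 1259.18 is 12.5%.
Additional duty on 1259.18 from Galoria: +33.4%. Applied ad valorem rate: 12.5% + 33.4% = 45.9%.
Duty = £596,371.92 × 45.9% = £273,734.71.
Total = £8,836.56 + £80,858.84 + £273,734.71 = £363,430.11.

£363,430.11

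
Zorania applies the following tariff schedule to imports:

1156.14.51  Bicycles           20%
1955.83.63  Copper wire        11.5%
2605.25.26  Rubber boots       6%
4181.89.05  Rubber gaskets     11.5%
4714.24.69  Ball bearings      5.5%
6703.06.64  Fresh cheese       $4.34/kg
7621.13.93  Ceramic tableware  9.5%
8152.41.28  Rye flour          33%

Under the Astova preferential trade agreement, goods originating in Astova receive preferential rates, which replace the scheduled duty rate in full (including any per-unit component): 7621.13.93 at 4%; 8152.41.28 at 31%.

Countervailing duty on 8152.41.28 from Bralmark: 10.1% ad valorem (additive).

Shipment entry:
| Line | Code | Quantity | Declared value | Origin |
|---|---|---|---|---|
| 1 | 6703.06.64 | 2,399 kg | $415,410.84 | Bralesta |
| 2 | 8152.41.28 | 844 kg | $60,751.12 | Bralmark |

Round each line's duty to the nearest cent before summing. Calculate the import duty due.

Line 1 (6703.06.64, Bralesta, 2,399 kg, $415,410.84):
Base rate for 6703.06.64 is $4.34/kg.
Duty = 2,399 × $4.34 = $10,411.66.
Line 2 (8152.41.28, Bralmark, 844 kg, $60,751.12):
Base rate for 8152.41.28 is 33%.
8152.41.28 has an FTA preferential rate, but origin Bralmark is not Astova; base rate stands.
Additional duty on 8152.41.28 from Bralmark: +10.1%. Applied ad valorem rate: 33% + 10.1% = 43.1%.
Duty = $60,751.12 × 43.1% = $26,183.73.
Total = $10,411.66 + $26,183.73 = $36,595.39.

$36,595.39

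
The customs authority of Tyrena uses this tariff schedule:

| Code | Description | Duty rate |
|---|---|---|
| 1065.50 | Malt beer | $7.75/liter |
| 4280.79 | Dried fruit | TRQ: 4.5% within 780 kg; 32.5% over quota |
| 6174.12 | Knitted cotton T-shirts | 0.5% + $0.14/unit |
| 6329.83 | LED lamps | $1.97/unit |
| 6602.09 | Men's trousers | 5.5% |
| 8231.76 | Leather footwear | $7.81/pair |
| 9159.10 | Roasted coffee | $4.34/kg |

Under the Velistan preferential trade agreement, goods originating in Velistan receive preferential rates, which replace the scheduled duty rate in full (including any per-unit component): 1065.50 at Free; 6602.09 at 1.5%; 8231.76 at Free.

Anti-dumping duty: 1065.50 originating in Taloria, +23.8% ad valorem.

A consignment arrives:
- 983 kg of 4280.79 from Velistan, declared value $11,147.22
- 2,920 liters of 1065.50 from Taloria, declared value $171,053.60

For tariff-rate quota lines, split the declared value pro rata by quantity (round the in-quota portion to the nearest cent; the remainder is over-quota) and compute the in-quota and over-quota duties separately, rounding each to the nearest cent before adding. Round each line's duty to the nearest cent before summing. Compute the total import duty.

Line 1 (4280.79, Velistan, 983 kg, $11,147.22):
Code 4280.79 is under a tariff-rate quota (threshold 780 kg). In-quota: 780 kg at 4.5%; over-quota: 203 kg at 32.5%.
Pro-rata value split: in-quota = $11,147.22 × 780/983 = $8,845.20; over-quota = $11,147.22 − $8,845.20 = $2,302.02.
In-quota duty = $8,845.20 × 4.5% = $398.03. Over-quota duty = $2,302.02 × 32.5% = $748.16.
Line duty = $398.03 + $748.16 = $1,146.19.
Line 2 (1065.50, Taloria, 2,920 liters, $171,053.60):
Base rate for 1065.50 is $7.75/liter.
1065.50 has an FTA preferential rate, but origin Taloria is not Velistan; base rate stands.
Additional duty on 1065.50 from Taloria: +23.8% ad valorem. Applied ad valorem rate = 23.8%.
Duty = $171,053.60 × 23.8% + 2,920 × $7.75 = $63,340.76.
Total = $1,146.19 + $63,340.76 = $64,486.95.

$64,486.95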